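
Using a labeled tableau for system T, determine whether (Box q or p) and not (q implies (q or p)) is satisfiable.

Unsatisfiable

1. (Box q or p) and not (q implies (q or p)), w0
2. Box q or p, w0   [and-rule on 1]
3. not (q implies (q or p)), w0   [and-rule on 1]
4. q, w0   [neg-implies-rule on 3]
5. not (q or p), w0   [neg-implies-rule on 3]
6. not q, w0   [neg-or-rule on 5]
7. not p, w0   [neg-or-rule on 5]
Accessibility: w0Rw0
Branch closes: q and not q both at w0.
Every branch closes; the branch above is one of them.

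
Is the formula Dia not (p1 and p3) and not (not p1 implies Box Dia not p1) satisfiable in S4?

Satisfiable

1. Dia not (p1 and p3) and not (not p1 implies Box Dia not p1), 0
2. Dia not (p1 and p3), 0
3. not (not p1 implies Box Dia not p1), 0
4. not p1, 0
5. not Box Dia not p1, 0
6. not (p1 and p3), 1
7. not p3, 1
8. not Dia not p1, 2
9. p1, 2
Accessibility: 0R0, 0R1, 0R2, 1R1, 2R2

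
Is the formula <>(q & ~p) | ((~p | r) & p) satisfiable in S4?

1. <>(q & ~p) | ((~p | r) & p), u
2. (~p | r) & p, u
3. ~p | r, u
4. p, u
5. r, u
Accessibility: uRu

Yes, satisfiable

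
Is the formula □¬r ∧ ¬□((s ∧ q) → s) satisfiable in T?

Unsatisfiable (every branch closes)

1. □¬r ∧ ¬□((s ∧ q) → s), 0
2. □¬r, 0   [∧-rule on 1]
3. ¬□((s ∧ q) → s), 0   [∧-rule on 1]
4. ¬r, 0   [□-rule on 2 via 0R0]
5. ¬((s ∧ q) → s), 1   [¬□-rule on 3: fresh world 1, 0R1]
6. s ∧ q, 1   [¬→-rule on 5]
7. ¬s, 1   [¬→-rule on 5]
8. s, 1   [∧-rule on 6]
9. q, 1   [∧-rule on 6]
Accessibility: 0R0, 0R1, 1R1
Branch closes: s and ¬s both at 1.
(One branch shown.) All branches close.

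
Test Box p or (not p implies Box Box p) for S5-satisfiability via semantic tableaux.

1. Box p or (not p implies Box Box p), 0
2. not p implies Box Box p, 0   [or-rule on 1 (branches; this branch)]
3. Box Box p, 0   [implies-rule on 2 (branches; this branch)]
4. Box p, 0   [Box-rule on 3 via 0R0]
5. p, 0   [Box-rule on 4 via 0R0]
Accessibility: 0R0

Satisfiable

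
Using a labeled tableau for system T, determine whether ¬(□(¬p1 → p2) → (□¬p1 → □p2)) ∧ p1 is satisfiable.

1. ¬(□(¬p1 → p2) → (□¬p1 → □p2)) ∧ p1, w0
2. ¬(□(¬p1 → p2) → (□¬p1 → □p2)), w0   [∧-rule on 1]
3. p1, w0   [∧-rule on 1]
4. □(¬p1 → p2), w0   [¬→-rule on 2]
5. ¬(□¬p1 → □p2), w0   [¬→-rule on 2]
6. □¬p1, w0   [¬→-rule on 5]
7. ¬□p2, w0   [¬→-rule on 5]
8. ¬p1 → p2, w0   [□-rule on 4 via w0Rw0]
9. ¬p1, w0   [□-rule on 6 via w0Rw0]
Accessibility: w0Rw0
Branch closes: p1 and ¬p1 both at w0.
(One branch shown.) All branches close.

Unsatisfiable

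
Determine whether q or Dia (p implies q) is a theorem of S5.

Tableau for the negation not (q or Dia (p implies q)):
1. not (q or Dia (p implies q)), 0
2. not q, 0
3. not Dia (p implies q), 0
4. not (p implies q), 0
5. p, 0
Accessibility: 0R0
The negation has an open branch (countermodel exists).

Not valid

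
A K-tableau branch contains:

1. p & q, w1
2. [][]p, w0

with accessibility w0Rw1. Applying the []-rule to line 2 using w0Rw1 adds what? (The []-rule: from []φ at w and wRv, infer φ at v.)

[]p, w1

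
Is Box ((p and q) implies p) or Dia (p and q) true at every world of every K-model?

Valid

Tableau for the negation not (Box ((p and q) implies p) or Dia (p and q)):
1. not (Box ((p and q) implies p) or Dia (p and q)), w0
2. not Box ((p and q) implies p), w0   [neg-or-rule on 1]
3. not Dia (p and q), w0   [neg-or-rule on 1]
4. not ((p and q) implies p), w1   [neg-Box-rule on 2: fresh world w1, w0Rw1]
5. p and q, w1   [neg-implies-rule on 4]
6. not p, w1   [neg-implies-rule on 4]
7. p, w1   [and-rule on 5]
8. q, w1   [and-rule on 5]
Accessibility: w0Rw1
Branch closes: p and not p both at w1.
All branches of the negation close; one closing branch shown above.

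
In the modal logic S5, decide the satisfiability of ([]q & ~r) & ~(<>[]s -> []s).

Unsatisfiable (every branch closes)

1. ([]q & ~r) & ~(<>[]s -> []s), 0
2. []q & ~r, 0
3. ~(<>[]s -> []s), 0
4. []q, 0
5. ~r, 0
6. <>[]s, 0
7. ~[]s, 0
8. q, 0
9. []s, 1
10. q, 1
11. s, 0
12. s, 1
13. ~s, 2
14. q, 2
15. s, 2
Accessibility: 0R0, 0R1, 0R2, 1R0, 1R1, 1R2, 2R0, 2R1, 2R2
Branch closes: s and ~s both at 2.
Every branch closes; the branch above is one of them.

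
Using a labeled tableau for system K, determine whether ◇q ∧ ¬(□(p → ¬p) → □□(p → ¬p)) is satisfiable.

1. ◇q ∧ ¬(□(p → ¬p) → □□(p → ¬p)), 0
2. ◇q, 0   [∧-rule on 1]
3. ¬(□(p → ¬p) → □□(p → ¬p)), 0   [∧-rule on 1]
4. □(p → ¬p), 0   [¬→-rule on 3]
5. ¬□□(p → ¬p), 0   [¬→-rule on 3]
6. q, 1   [◇-rule on 2: fresh world 1, 0R1]
7. p → ¬p, 1   [□-rule on 4 via 0R1]
8. ¬p, 1   [→-rule on 7 (branches; this branch)]
9. ¬□(p → ¬p), 2   [¬□-rule on 5: fresh world 2, 0R2]
10. p → ¬p, 2   [□-rule on 4 via 0R2]
11. ¬p, 2   [→-rule on 10 (branches; this branch)]
12. ¬(p → ¬p), 3   [¬□-rule on 9: fresh world 3, 2R3]
13. p, 3   [¬→-rule on 12]
Accessibility: 0R1, 0R2, 2R3

Satisfiable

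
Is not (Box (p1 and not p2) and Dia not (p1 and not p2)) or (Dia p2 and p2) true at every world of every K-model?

Tableau for the negation not (not (Box (p1 and not p2) and Dia not (p1 and not p2)) or (Dia p2 and p2)):
1. not (not (Box (p1 and not p2) and Dia not (p1 and not p2)) or (Dia p2 and p2)), w0
2. Box (p1 and not p2) and Dia not (p1 and not p2), w0   [neg-or-rule on 1]
3. not (Dia p2 and p2), w0   [neg-or-rule on 1]
4. Box (p1 and not p2), w0   [and-rule on 2]
5. Dia not (p1 and not p2), w0   [and-rule on 2]
6. not p2, w0   [neg-and-rule on 3 (branches; this branch)]
7. not (p1 and not p2), w1   [Dia-rule on 5: fresh world w1, w0Rw1]
8. p1 and not p2, w1   [Box-rule on 4 via w0Rw1]
9. p1, w1   [and-rule on 8]
10. not p2, w1   [and-rule on 8]
11. p2, w1   [neg-and-rule on 7 (branches; this branch)]
Accessibility: w0Rw1
Branch closes: p2 and not p2 both at w1.
Every branch of the negation's tableau closes; the branch above is one of them.

Valid in K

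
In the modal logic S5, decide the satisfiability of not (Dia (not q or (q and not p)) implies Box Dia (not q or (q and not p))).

1. not (Dia (not q or (q and not p)) implies Box Dia (not q or (q and not p))), w0
2. Dia (not q or (q and not p)), w0
3. not Box Dia (not q or (q and not p)), w0
4. not q or (q and not p), w1
5. q and not p, w1
6. q, w1
7. not p, w1
8. not Dia (not q or (q and not p)), w2
9. not (not q or (q and not p)), w0
10. q, w0
11. not (q and not p), w0
12. not (not q or (q and not p)), w1
13. not (q and not p), w1
14. not (not q or (q and not p)), w2
15. q, w2
16. not (q and not p), w2
17. p, w0
18. p, w1
Accessibility: w0Rw0, w0Rw1, w0Rw2, w1Rw0, w1Rw1, w1Rw2, w2Rw0, w2Rw1, w2Rw2
Branch closes: p and not p both at w1.
(One branch shown.) All branches close.

No, unsatisfiable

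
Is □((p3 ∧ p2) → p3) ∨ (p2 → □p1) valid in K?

Valid in K

Tableau for the negation ¬(□((p3 ∧ p2) → p3) ∨ (p2 → □p1)):
1. ¬(□((p3 ∧ p2) → p3) ∨ (p2 → □p1)), 0
2. ¬□((p3 ∧ p2) → p3), 0
3. ¬(p2 → □p1), 0
4. p2, 0
5. ¬□p1, 0
6. ¬((p3 ∧ p2) → p3), 1
7. p3 ∧ p2, 1
8. ¬p3, 1
9. p3, 1
10. p2, 1
Accessibility: 0R1
Branch closes: p3 and ¬p3 both at 1.
Every branch of the negation's tableau closes; the branch above is one of them.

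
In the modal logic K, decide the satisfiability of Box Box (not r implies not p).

Satisfiable (open branch found)

1. Box Box (not r implies not p), w0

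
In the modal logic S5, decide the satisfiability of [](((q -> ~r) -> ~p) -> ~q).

Yes, satisfiable

1. [](((q -> ~r) -> ~p) -> ~q), 0
2. ((q -> ~r) -> ~p) -> ~q, 0   [[]-rule on 1 via 0R0]
3. ~q, 0   [->-rule on 2 (branches; this branch)]
Accessibility: 0R0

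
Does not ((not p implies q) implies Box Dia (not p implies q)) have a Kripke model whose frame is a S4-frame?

1. not ((not p implies q) implies Box Dia (not p implies q)), u
2. not p implies q, u
3. not Box Dia (not p implies q), u
4. q, u
5. not Dia (not p implies q), v
6. not (not p implies q), v
7. not p, v
8. not q, v
Accessibility: uRu, uRv, vRv

Satisfiable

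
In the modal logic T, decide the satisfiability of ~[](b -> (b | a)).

1. ~[](b -> (b | a)), 0
2. ~(b -> (b | a)), 1   [~[]-rule on 1: fresh world 1, 0R1]
3. b, 1   [~->-rule on 2]
4. ~(b | a), 1   [~->-rule on 2]
5. ~b, 1   [~|-rule on 4]
6. ~a, 1   [~|-rule on 4]
Accessibility: 0R0, 0R1, 1R1
Branch closes: b and ~b both at 1.
(One branch shown.) All branches close.

Unsatisfiable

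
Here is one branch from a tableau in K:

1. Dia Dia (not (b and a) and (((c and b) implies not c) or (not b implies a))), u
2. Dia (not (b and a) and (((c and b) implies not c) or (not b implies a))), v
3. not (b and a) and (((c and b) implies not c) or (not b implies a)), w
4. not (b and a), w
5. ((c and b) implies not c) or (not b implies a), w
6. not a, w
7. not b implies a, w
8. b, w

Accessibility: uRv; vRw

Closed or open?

There is no literal clash: for every atom and world, at most one sign appears.

Not closed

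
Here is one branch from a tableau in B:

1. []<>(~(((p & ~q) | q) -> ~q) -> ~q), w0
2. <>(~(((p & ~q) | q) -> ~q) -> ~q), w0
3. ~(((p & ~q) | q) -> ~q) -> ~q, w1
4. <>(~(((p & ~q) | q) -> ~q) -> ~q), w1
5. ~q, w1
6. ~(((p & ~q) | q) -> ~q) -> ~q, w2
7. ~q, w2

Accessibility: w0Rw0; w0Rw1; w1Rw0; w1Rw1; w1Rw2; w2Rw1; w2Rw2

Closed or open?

No, open

No atom appears with both signs at the same world.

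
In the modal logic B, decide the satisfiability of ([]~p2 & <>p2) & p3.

Unsatisfiable

1. ([]~p2 & <>p2) & p3, u
2. []~p2 & <>p2, u   [&-rule on 1]
3. p3, u   [&-rule on 1]
4. []~p2, u   [&-rule on 2]
5. <>p2, u   [&-rule on 2]
6. ~p2, u   [[]-rule on 4 via uRu]
7. p2, v   [<>-rule on 5: fresh world v, uRv]
8. ~p2, v   [[]-rule on 4 via uRv]
Accessibility: uRu, uRv, vRu, vRv
Branch closes: p2 and ~p2 both at v.
All branches of the tableau close; one closing branch shown above.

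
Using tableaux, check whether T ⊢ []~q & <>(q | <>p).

Invalid (countermodel exists)

Tableau for the negation ~([]~q & <>(q | <>p)):
1. ~([]~q & <>(q | <>p)), w0
2. ~<>(q | <>p), w0
3. ~(q | <>p), w0
4. ~q, w0
5. ~<>p, w0
6. ~p, w0
Accessibility: w0Rw0
The negation has an open branch (countermodel exists).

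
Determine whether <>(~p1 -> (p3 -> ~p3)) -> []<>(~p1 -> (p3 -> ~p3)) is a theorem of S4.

Invalid (countermodel exists)

Tableau for the negation ~(<>(~p1 -> (p3 -> ~p3)) -> []<>(~p1 -> (p3 -> ~p3))):
1. ~(<>(~p1 -> (p3 -> ~p3)) -> []<>(~p1 -> (p3 -> ~p3))), u
2. <>(~p1 -> (p3 -> ~p3)), u
3. ~[]<>(~p1 -> (p3 -> ~p3)), u
4. ~p1 -> (p3 -> ~p3), v
5. p3 -> ~p3, v
6. ~p3, v
7. ~<>(~p1 -> (p3 -> ~p3)), w
8. ~(~p1 -> (p3 -> ~p3)), w
9. ~p1, w
10. ~(p3 -> ~p3), w
11. p3, w
Accessibility: uRu, uRv, uRw, vRv, wRw
The negation has an open branch (countermodel exists).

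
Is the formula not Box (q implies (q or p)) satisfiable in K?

1. not Box (q implies (q or p)), 0
2. not (q implies (q or p)), 1
3. q, 1
4. not (q or p), 1
5. not q, 1
6. not p, 1
Accessibility: 0R1
Branch closes: q and not q both at 1.
(One branch shown.) All branches close.

Unsatisfiable (every branch closes)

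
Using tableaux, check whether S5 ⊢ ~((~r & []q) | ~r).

No, not valid

Tableau for the negation (~r & []q) | ~r:
1. (~r & []q) | ~r, u
2. ~r, u
Accessibility: uRu
The negation has an open branch (countermodel exists).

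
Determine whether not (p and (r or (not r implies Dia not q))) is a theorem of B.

Not valid

Tableau for the negation p and (r or (not r implies Dia not q)):
1. p and (r or (not r implies Dia not q)), w0
2. p, w0
3. r or (not r implies Dia not q), w0
4. not r implies Dia not q, w0
5. Dia not q, w0
6. not q, w1
Accessibility: w0Rw0, w0Rw1, w1Rw0, w1Rw1
The negation has an open branch (countermodel exists).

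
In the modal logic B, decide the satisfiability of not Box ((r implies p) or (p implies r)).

No, unsatisfiable

1. not Box ((r implies p) or (p implies r)), w0
2. not ((r implies p) or (p implies r)), w1
3. not (r implies p), w1
4. not (p implies r), w1
5. r, w1
6. not p, w1
7. p, w1
8. not r, w1
Accessibility: w0Rw0, w0Rw1, w1Rw0, w1Rw1
Branch closes: p and not p both at w1.
All branches of the tableau close; one closing branch shown above.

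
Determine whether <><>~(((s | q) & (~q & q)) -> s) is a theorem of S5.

Not valid

Tableau for the negation ~<><>~(((s | q) & (~q & q)) -> s):
1. ~<><>~(((s | q) & (~q & q)) -> s), 0
2. ~<>~(((s | q) & (~q & q)) -> s), 0
3. ((s | q) & (~q & q)) -> s, 0
4. s, 0
Accessibility: 0R0
The negation has an open branch (countermodel exists).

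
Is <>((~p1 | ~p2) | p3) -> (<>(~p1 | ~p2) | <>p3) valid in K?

Valid in K

Tableau for the negation ~(<>((~p1 | ~p2) | p3) -> (<>(~p1 | ~p2) | <>p3)):
1. ~(<>((~p1 | ~p2) | p3) -> (<>(~p1 | ~p2) | <>p3)), w0
2. <>((~p1 | ~p2) | p3), w0
3. ~(<>(~p1 | ~p2) | <>p3), w0
4. ~<>(~p1 | ~p2), w0
5. ~<>p3, w0
6. (~p1 | ~p2) | p3, w1
7. ~(~p1 | ~p2), w1
8. p1, w1
9. p2, w1
10. ~p3, w1
11. ~p1 | ~p2, w1
12. ~p2, w1
Accessibility: w0Rw1
Branch closes: p2 and ~p2 both at w1.
Every branch of the negation's tableau closes; the branch above is one of them.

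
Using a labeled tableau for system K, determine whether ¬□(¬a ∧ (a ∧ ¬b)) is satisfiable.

Satisfiable

1. ¬□(¬a ∧ (a ∧ ¬b)), 0
2. ¬(¬a ∧ (a ∧ ¬b)), 1
3. ¬(a ∧ ¬b), 1
4. b, 1
Accessibility: 0R1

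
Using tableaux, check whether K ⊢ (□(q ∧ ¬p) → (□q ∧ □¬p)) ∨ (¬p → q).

Tableau for the negation ¬((□(q ∧ ¬p) → (□q ∧ □¬p)) ∨ (¬p → q)):
1. ¬((□(q ∧ ¬p) → (□q ∧ □¬p)) ∨ (¬p → q)), w0
2. ¬(□(q ∧ ¬p) → (□q ∧ □¬p)), w0
3. ¬(¬p → q), w0
4. □(q ∧ ¬p), w0
5. ¬(□q ∧ □¬p), w0
6. ¬p, w0
7. ¬q, w0
8. ¬□¬p, w0
9. p, w1
10. q ∧ ¬p, w1
11. q, w1
12. ¬p, w1
Accessibility: w0Rw1
Branch closes: p and ¬p both at w1.
All branches of the negation close; one closing branch shown above.

Valid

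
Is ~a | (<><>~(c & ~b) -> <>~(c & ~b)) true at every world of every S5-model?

Tableau for the negation ~(~a | (<><>~(c & ~b) -> <>~(c & ~b))):
1. ~(~a | (<><>~(c & ~b) -> <>~(c & ~b))), u
2. a, u
3. ~(<><>~(c & ~b) -> <>~(c & ~b)), u
4. <><>~(c & ~b), u
5. ~<>~(c & ~b), u
6. c & ~b, u
7. c, u
8. ~b, u
9. <>~(c & ~b), v
10. c & ~b, v
11. c, v
12. ~b, v
13. ~(c & ~b), w
14. c & ~b, w
15. c, w
16. ~b, w
17. b, w
Accessibility: uRu, uRv, uRw, vRu, vRv, vRw, wRu, wRv, wRw
Branch closes: b and ~b both at w.
All branches of the negation close; one closing branch shown above.

Valid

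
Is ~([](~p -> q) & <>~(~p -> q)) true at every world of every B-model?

Yes, valid

Tableau for the negation [](~p -> q) & <>~(~p -> q):
1. [](~p -> q) & <>~(~p -> q), u
2. [](~p -> q), u   [&-rule on 1]
3. <>~(~p -> q), u   [&-rule on 1]
4. ~p -> q, u   [[]-rule on 2 via uRu]
5. q, u   [->-rule on 4 (branches; this branch)]
6. ~(~p -> q), v   [<>-rule on 3: fresh world v, uRv]
7. ~p, v   [~->-rule on 6]
8. ~q, v   [~->-rule on 6]
9. ~p -> q, v   [[]-rule on 2 via uRv]
10. q, v   [->-rule on 9 (branches; this branch)]
Accessibility: uRu, uRv, vRu, vRv
Branch closes: q and ~q both at v.
All branches of the negation close; one closing branch shown above.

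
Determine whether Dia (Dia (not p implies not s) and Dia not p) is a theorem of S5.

Tableau for the negation not Dia (Dia (not p implies not s) and Dia not p):
1. not Dia (Dia (not p implies not s) and Dia not p), w0
2. not (Dia (not p implies not s) and Dia not p), w0
3. not Dia not p, w0
4. p, w0
Accessibility: w0Rw0
The negation has an open branch (countermodel exists).

Invalid (countermodel exists)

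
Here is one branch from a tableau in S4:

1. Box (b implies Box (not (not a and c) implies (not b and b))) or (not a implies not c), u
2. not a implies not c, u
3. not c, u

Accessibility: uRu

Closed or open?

Not closed

No world carries both an atom and its negation.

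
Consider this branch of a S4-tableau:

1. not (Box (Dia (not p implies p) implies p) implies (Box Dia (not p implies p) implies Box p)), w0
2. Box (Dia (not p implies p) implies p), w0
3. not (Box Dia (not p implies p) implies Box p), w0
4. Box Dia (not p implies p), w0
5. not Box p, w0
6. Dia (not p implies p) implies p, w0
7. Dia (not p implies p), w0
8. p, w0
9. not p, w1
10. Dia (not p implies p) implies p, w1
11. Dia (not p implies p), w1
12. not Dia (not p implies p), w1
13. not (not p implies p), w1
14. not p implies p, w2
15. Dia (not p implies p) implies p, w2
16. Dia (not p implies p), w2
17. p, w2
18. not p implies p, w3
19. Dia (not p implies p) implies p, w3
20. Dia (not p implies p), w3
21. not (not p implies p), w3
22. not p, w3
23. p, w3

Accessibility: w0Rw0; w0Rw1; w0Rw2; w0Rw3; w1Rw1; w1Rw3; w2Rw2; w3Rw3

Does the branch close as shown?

Both p and not p appear at w3.

Yes, closed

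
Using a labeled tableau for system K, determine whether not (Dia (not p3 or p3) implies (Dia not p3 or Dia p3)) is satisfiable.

Unsatisfiable

1. not (Dia (not p3 or p3) implies (Dia not p3 or Dia p3)), 0
2. Dia (not p3 or p3), 0   [neg-implies-rule on 1]
3. not (Dia not p3 or Dia p3), 0   [neg-implies-rule on 1]
4. not Dia not p3, 0   [neg-or-rule on 3]
5. not Dia p3, 0   [neg-or-rule on 3]
6. not p3 or p3, 1   [Dia-rule on 2: fresh world 1, 0R1]
7. p3, 1   [neg-Dia-rule on 4 via 0R1]
8. not p3, 1   [neg-Dia-rule on 5 via 0R1]
Accessibility: 0R1
Branch closes: p3 and not p3 both at 1.
(One branch shown.) All branches close.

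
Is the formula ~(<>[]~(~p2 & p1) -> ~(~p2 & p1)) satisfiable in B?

Unsatisfiable

1. ~(<>[]~(~p2 & p1) -> ~(~p2 & p1)), u
2. <>[]~(~p2 & p1), u   [~->-rule on 1]
3. ~p2 & p1, u   [~->-rule on 1]
4. ~p2, u   [&-rule on 3]
5. p1, u   [&-rule on 3]
6. []~(~p2 & p1), v   [<>-rule on 2: fresh world v, uRv]
7. ~(~p2 & p1), u   [[]-rule on 6 via vRu]
8. ~(~p2 & p1), v   [[]-rule on 6 via vRv]
9. ~p1, u   [~&-rule on 7 (branches; this branch)]
Accessibility: uRu, uRv, vRu, vRv
Branch closes: p1 and ~p1 both at u.
Every branch closes; the branch above is one of them.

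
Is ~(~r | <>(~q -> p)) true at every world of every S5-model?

Invalid (countermodel exists)

Tableau for the negation ~r | <>(~q -> p):
1. ~r | <>(~q -> p), u
2. <>(~q -> p), u
3. ~q -> p, v
4. p, v
Accessibility: uRu, uRv, vRu, vRv
The negation has an open branch (countermodel exists).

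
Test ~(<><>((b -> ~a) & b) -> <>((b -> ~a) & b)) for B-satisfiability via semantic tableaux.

Yes, satisfiable

1. ~(<><>((b -> ~a) & b) -> <>((b -> ~a) & b)), 0
2. <><>((b -> ~a) & b), 0
3. ~<>((b -> ~a) & b), 0
4. ~((b -> ~a) & b), 0
5. ~b, 0
6. <>((b -> ~a) & b), 1
7. ~((b -> ~a) & b), 1
8. ~b, 1
9. (b -> ~a) & b, 2
10. b -> ~a, 2
11. b, 2
12. ~a, 2
Accessibility: 0R0, 0R1, 1R0, 1R1, 1R2, 2R1, 2R2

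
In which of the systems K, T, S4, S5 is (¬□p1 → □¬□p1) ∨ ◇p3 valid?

S5

S4-tableau for the negation ¬((¬□p1 → □¬□p1) ∨ ◇p3):
1. ¬((¬□p1 → □¬□p1) ∨ ◇p3), w0
2. ¬(¬□p1 → □¬□p1), w0   [¬∨-rule on 1]
3. ¬◇p3, w0   [¬∨-rule on 1]
4. ¬□p1, w0   [¬→-rule on 2]
5. ¬□¬□p1, w0   [¬→-rule on 2]
6. ¬p3, w0   [¬◇-rule on 3 via w0Rw0]
7. ¬p1, w1   [¬□-rule on 4: fresh world w1, w0Rw1]
8. ¬p3, w1   [¬◇-rule on 3 via w0Rw1]
9. □p1, w2   [¬□-rule on 5: fresh world w2, w0Rw2]
10. ¬p3, w2   [¬◇-rule on 3 via w0Rw2]
11. p1, w2   [□-rule on 9 via w2Rw2]
Accessibility: w0Rw0, w0Rw1, w0Rw2, w1Rw1, w2Rw2
Complete open branch: countermodel on an S4-frame, so not valid in S4, nor in K, T (the same frame is also a K-frame and a T-frame).
S5-tableau for the negation ¬((¬□p1 → □¬□p1) ∨ ◇p3):
1. ¬((¬□p1 → □¬□p1) ∨ ◇p3), w0
2. ¬(¬□p1 → □¬□p1), w0   [¬∨-rule on 1]
3. ¬◇p3, w0   [¬∨-rule on 1]
4. ¬□p1, w0   [¬→-rule on 2]
5. ¬□¬□p1, w0   [¬→-rule on 2]
6. ¬p3, w0   [¬◇-rule on 3 via w0Rw0]
7. ¬p1, w1   [¬□-rule on 4: fresh world w1, w0Rw1]
8. ¬p3, w1   [¬◇-rule on 3 via w0Rw1]
9. □p1, w2   [¬□-rule on 5: fresh world w2, w0Rw2]
10. ¬p3, w2   [¬◇-rule on 3 via w0Rw2]
11. p1, w0   [□-rule on 9 via w2Rw0]
12. p1, w1   [□-rule on 9 via w2Rw1]
Accessibility: w0Rw0, w0Rw1, w0Rw2, w1Rw0, w1Rw1, w1Rw2, w2Rw0, w2Rw1, w2Rw2
Branch closes: p1 and ¬p1 both at w1.
Every branch closes (one shown): valid in S5.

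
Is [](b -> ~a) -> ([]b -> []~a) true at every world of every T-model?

Tableau for the negation ~([](b -> ~a) -> ([]b -> []~a)):
1. ~([](b -> ~a) -> ([]b -> []~a)), w0
2. [](b -> ~a), w0
3. ~([]b -> []~a), w0
4. []b, w0
5. ~[]~a, w0
6. b -> ~a, w0
7. b, w0
8. ~a, w0
9. a, w1
10. b -> ~a, w1
11. b, w1
12. ~a, w1
Accessibility: w0Rw0, w0Rw1, w1Rw1
Branch closes: a and ~a both at w1.
All branches of the negation close; one closing branch shown above.

Valid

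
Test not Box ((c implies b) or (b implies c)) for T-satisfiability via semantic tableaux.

No, unsatisfiable

1. not Box ((c implies b) or (b implies c)), w0
2. not ((c implies b) or (b implies c)), w1
3. not (c implies b), w1
4. not (b implies c), w1
5. c, w1
6. not b, w1
7. b, w1
8. not c, w1
Accessibility: w0Rw0, w0Rw1, w1Rw1
Branch closes: b and not b both at w1.
All branches of the tableau close; one closing branch shown above.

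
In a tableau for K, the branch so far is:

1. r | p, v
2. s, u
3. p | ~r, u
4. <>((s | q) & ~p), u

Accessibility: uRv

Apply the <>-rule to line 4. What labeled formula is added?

a fresh world w with uRw, and (s | q) & ~p at w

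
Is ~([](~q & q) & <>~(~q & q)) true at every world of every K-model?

Tableau for the negation [](~q & q) & <>~(~q & q):
1. [](~q & q) & <>~(~q & q), 0
2. [](~q & q), 0
3. <>~(~q & q), 0
4. ~(~q & q), 1
5. ~q & q, 1
6. ~q, 1
7. q, 1
Accessibility: 0R1
Branch closes: q and ~q both at 1.
All branches of the negation close; one closing branch shown above.

Valid in K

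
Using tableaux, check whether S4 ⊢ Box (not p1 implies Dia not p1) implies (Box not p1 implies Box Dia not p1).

Yes, valid

Tableau for the negation not (Box (not p1 implies Dia not p1) implies (Box not p1 implies Box Dia not p1)):
1. not (Box (not p1 implies Dia not p1) implies (Box not p1 implies Box Dia not p1)), w0
2. Box (not p1 implies Dia not p1), w0
3. not (Box not p1 implies Box Dia not p1), w0
4. Box not p1, w0
5. not Box Dia not p1, w0
6. not p1 implies Dia not p1, w0
7. not p1, w0
8. Dia not p1, w0
9. not Dia not p1, w1
10. not p1 implies Dia not p1, w1
11. not p1, w1
12. p1, w1
Accessibility: w0Rw0, w0Rw1, w1Rw1
Branch closes: p1 and not p1 both at w1.
All branches of the negation close; one closing branch shown above.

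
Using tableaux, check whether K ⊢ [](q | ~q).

Valid in K

Tableau for the negation ~[](q | ~q):
1. ~[](q | ~q), u
2. ~(q | ~q), v   [~[]-rule on 1: fresh world v, uRv]
3. ~q, v   [~|-rule on 2]
4. q, v   [~|-rule on 2]
Accessibility: uRv
Branch closes: q and ~q both at v.
All branches of the negation close; one closing branch shown above.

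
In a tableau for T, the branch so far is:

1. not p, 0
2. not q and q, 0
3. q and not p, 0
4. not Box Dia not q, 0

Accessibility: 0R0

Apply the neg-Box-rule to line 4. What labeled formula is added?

a fresh world 1 with 0R1, and not Dia not q at 1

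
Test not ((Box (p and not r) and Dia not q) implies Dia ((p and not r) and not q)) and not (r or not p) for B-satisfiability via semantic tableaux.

1. not ((Box (p and not r) and Dia not q) implies Dia ((p and not r) and not q)) and not (r or not p), 0
2. not ((Box (p and not r) and Dia not q) implies Dia ((p and not r) and not q)), 0   [and-rule on 1]
3. not (r or not p), 0   [and-rule on 1]
4. Box (p and not r) and Dia not q, 0   [neg-implies-rule on 2]
5. not Dia ((p and not r) and not q), 0   [neg-implies-rule on 2]
6. not r, 0   [neg-or-rule on 3]
7. p, 0   [neg-or-rule on 3]
8. Box (p and not r), 0   [and-rule on 4]
9. Dia not q, 0   [and-rule on 4]
10. not ((p and not r) and not q), 0   [neg-Dia-rule on 5 via 0R0]
11. p and not r, 0   [Box-rule on 8 via 0R0]
12. q, 0   [neg-and-rule on 10 (branches; this branch)]
13. not q, 1   [Dia-rule on 9: fresh world 1, 0R1]
14. not ((p and not r) and not q), 1   [neg-Dia-rule on 5 via 0R1]
15. p and not r, 1   [Box-rule on 8 via 0R1]
16. p, 1   [and-rule on 15]
17. not r, 1   [and-rule on 15]
18. not (p and not r), 1   [neg-and-rule on 14 (branches; this branch)]
19. r, 1   [neg-and-rule on 18 (branches; this branch)]
Accessibility: 0R0, 0R1, 1R0, 1R1
Branch closes: r and not r both at 1.
(One branch shown.) All branches close.

Unsatisfiable (every branch closes)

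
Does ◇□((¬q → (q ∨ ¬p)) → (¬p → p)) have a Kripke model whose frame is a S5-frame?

Satisfiable

1. ◇□((¬q → (q ∨ ¬p)) → (¬p → p)), w0
2. □((¬q → (q ∨ ¬p)) → (¬p → p)), w1
3. (¬q → (q ∨ ¬p)) → (¬p → p), w0
4. (¬q → (q ∨ ¬p)) → (¬p → p), w1
5. ¬p → p, w0
6. ¬p → p, w1
7. p, w0
8. p, w1
Accessibility: w0Rw0, w0Rw1, w1Rw0, w1Rw1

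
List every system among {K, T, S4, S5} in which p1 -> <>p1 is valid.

T, S4, S5

T-tableau for the negation ~(p1 -> <>p1):
1. ~(p1 -> <>p1), u
2. p1, u   [~->-rule on 1]
3. ~<>p1, u   [~->-rule on 1]
4. ~p1, u   [~<>-rule on 3 via uRu]
Accessibility: uRu
Branch closes: p1 and ~p1 both at u.
Every branch closes (one shown): valid in T, hence also in S4, S5 (every theorem of T is a theorem of S4 and S5).
K-tableau for the negation ~(p1 -> <>p1):
1. ~(p1 -> <>p1), u
2. p1, u   [~->-rule on 1]
3. ~<>p1, u   [~->-rule on 1]
Complete open branch: countermodel on a K-frame, so not valid in K.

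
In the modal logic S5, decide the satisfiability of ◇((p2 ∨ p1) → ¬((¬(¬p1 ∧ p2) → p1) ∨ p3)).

Yes, satisfiable

1. ◇((p2 ∨ p1) → ¬((¬(¬p1 ∧ p2) → p1) ∨ p3)), u
2. (p2 ∨ p1) → ¬((¬(¬p1 ∧ p2) → p1) ∨ p3), v
3. ¬((¬(¬p1 ∧ p2) → p1) ∨ p3), v
4. ¬(¬(¬p1 ∧ p2) → p1), v
5. ¬p3, v
6. ¬(¬p1 ∧ p2), v
7. ¬p1, v
8. ¬p2, v
Accessibility: uRu, uRv, vRu, vRv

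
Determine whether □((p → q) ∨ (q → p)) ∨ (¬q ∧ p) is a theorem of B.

Tableau for the negation ¬(□((p → q) ∨ (q → p)) ∨ (¬q ∧ p)):
1. ¬(□((p → q) ∨ (q → p)) ∨ (¬q ∧ p)), w0
2. ¬□((p → q) ∨ (q → p)), w0
3. ¬(¬q ∧ p), w0
4. ¬p, w0
5. ¬((p → q) ∨ (q → p)), w1
6. ¬(p → q), w1
7. ¬(q → p), w1
8. p, w1
9. ¬q, w1
10. q, w1
11. ¬p, w1
Accessibility: w0Rw0, w0Rw1, w1Rw0, w1Rw1
Branch closes: q and ¬q both at w1.
Every branch of the negation's tableau closes; the branch above is one of them.

Yes, valid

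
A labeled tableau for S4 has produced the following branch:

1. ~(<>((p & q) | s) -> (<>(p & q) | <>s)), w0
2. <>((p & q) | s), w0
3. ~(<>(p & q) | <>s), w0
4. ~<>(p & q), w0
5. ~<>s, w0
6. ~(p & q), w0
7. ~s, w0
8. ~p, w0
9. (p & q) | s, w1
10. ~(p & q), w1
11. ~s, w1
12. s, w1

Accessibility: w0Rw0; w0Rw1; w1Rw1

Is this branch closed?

Yes, closed

Both s and ~s appear at w1.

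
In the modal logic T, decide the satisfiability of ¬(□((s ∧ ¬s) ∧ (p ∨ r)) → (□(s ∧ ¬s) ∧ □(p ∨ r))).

1. ¬(□((s ∧ ¬s) ∧ (p ∨ r)) → (□(s ∧ ¬s) ∧ □(p ∨ r))), w0
2. □((s ∧ ¬s) ∧ (p ∨ r)), w0
3. ¬(□(s ∧ ¬s) ∧ □(p ∨ r)), w0
4. (s ∧ ¬s) ∧ (p ∨ r), w0
5. s ∧ ¬s, w0
6. p ∨ r, w0
7. s, w0
8. ¬s, w0
Accessibility: w0Rw0
Branch closes: s and ¬s both at w0.
All branches of the tableau close; one closing branch shown above.

Unsatisfiable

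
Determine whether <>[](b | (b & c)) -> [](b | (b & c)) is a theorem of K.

Tableau for the negation ~(<>[](b | (b & c)) -> [](b | (b & c))):
1. ~(<>[](b | (b & c)) -> [](b | (b & c))), u
2. <>[](b | (b & c)), u
3. ~[](b | (b & c)), u
4. [](b | (b & c)), v
5. ~(b | (b & c)), w
6. ~b, w
7. ~(b & c), w
8. ~c, w
Accessibility: uRv, uRw
The negation has an open branch (countermodel exists).

No, not valid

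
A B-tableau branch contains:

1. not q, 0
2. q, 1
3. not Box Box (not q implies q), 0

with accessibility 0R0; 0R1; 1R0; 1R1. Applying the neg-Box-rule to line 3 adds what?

a fresh world 2 with 0R2, and not Box (not q implies q) at 2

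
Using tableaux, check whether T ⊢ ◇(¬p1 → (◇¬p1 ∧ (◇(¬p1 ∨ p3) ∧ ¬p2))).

Tableau for the negation ¬◇(¬p1 → (◇¬p1 ∧ (◇(¬p1 ∨ p3) ∧ ¬p2))):
1. ¬◇(¬p1 → (◇¬p1 ∧ (◇(¬p1 ∨ p3) ∧ ¬p2))), w0
2. ¬(¬p1 → (◇¬p1 ∧ (◇(¬p1 ∨ p3) ∧ ¬p2))), w0
3. ¬p1, w0
4. ¬(◇¬p1 ∧ (◇(¬p1 ∨ p3) ∧ ¬p2)), w0
5. ¬(◇(¬p1 ∨ p3) ∧ ¬p2), w0
6. p2, w0
Accessibility: w0Rw0
The negation has an open branch (countermodel exists).

Invalid (countermodel exists)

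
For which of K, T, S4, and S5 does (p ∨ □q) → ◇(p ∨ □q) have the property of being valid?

K-tableau for the negation ¬((p ∨ □q) → ◇(p ∨ □q)):
1. ¬((p ∨ □q) → ◇(p ∨ □q)), u
2. p ∨ □q, u   [¬→-rule on 1]
3. ¬◇(p ∨ □q), u   [¬→-rule on 1]
4. □q, u   [∨-rule on 2 (branches; this branch)]
Complete open branch: countermodel on a K-frame, so not valid in K.
T-tableau for the negation ¬((p ∨ □q) → ◇(p ∨ □q)):
1. ¬((p ∨ □q) → ◇(p ∨ □q)), u
2. p ∨ □q, u   [¬→-rule on 1]
3. ¬◇(p ∨ □q), u   [¬→-rule on 1]
4. ¬(p ∨ □q), u   [¬◇-rule on 3 via uRu]
5. ¬p, u   [¬∨-rule on 4]
6. ¬□q, u   [¬∨-rule on 4]
7. □q, u   [∨-rule on 2 (branches; this branch)]
8. q, u   [□-rule on 7 via uRu]
9. ¬q, v   [¬□-rule on 6: fresh world v, uRv]
10. ¬(p ∨ □q), v   [¬◇-rule on 3 via uRv]
11. ¬p, v   [¬∨-rule on 10]
12. ¬□q, v   [¬∨-rule on 10]
13. q, v   [□-rule on 7 via uRv]
Accessibility: uRu, uRv, vRv
Branch closes: q and ¬q both at v.
Every branch closes (one shown): valid in T, hence also in S4, S5 (every theorem of T is a theorem of S4 and S5).

T, S4, S5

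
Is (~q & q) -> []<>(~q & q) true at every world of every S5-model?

Valid

Tableau for the negation ~((~q & q) -> []<>(~q & q)):
1. ~((~q & q) -> []<>(~q & q)), 0
2. ~q & q, 0
3. ~[]<>(~q & q), 0
4. ~q, 0
5. q, 0
Accessibility: 0R0
Branch closes: q and ~q both at 0.
All branches of the negation close; one closing branch shown above.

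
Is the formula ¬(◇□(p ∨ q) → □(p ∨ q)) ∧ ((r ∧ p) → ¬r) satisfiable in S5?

Unsatisfiable (every branch closes)

1. ¬(◇□(p ∨ q) → □(p ∨ q)) ∧ ((r ∧ p) → ¬r), w0
2. ¬(◇□(p ∨ q) → □(p ∨ q)), w0   [∧-rule on 1]
3. (r ∧ p) → ¬r, w0   [∧-rule on 1]
4. ◇□(p ∨ q), w0   [¬→-rule on 2]
5. ¬□(p ∨ q), w0   [¬→-rule on 2]
6. ¬(r ∧ p), w0   [→-rule on 3 (branches; this branch)]
7. ¬p, w0   [¬∧-rule on 6 (branches; this branch)]
8. □(p ∨ q), w1   [◇-rule on 4: fresh world w1, w0Rw1]
9. p ∨ q, w0   [□-rule on 8 via w1Rw0]
10. p ∨ q, w1   [□-rule on 8 via w1Rw1]
11. q, w0   [∨-rule on 9 (branches; this branch)]
12. q, w1   [∨-rule on 10 (branches; this branch)]
13. ¬(p ∨ q), w2   [¬□-rule on 5: fresh world w2, w0Rw2]
14. ¬p, w2   [¬∨-rule on 13]
15. ¬q, w2   [¬∨-rule on 13]
16. p ∨ q, w2   [□-rule on 8 via w1Rw2]
17. q, w2   [∨-rule on 16 (branches; this branch)]
Accessibility: w0Rw0, w0Rw1, w0Rw2, w1Rw0, w1Rw1, w1Rw2, w2Rw0, w2Rw1, w2Rw2
Branch closes: q and ¬q both at w2.
(One branch shown.) All branches close.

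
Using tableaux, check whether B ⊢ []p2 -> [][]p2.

Not valid

Tableau for the negation ~([]p2 -> [][]p2):
1. ~([]p2 -> [][]p2), 0
2. []p2, 0   [~->-rule on 1]
3. ~[][]p2, 0   [~->-rule on 1]
4. p2, 0   [[]-rule on 2 via 0R0]
5. ~[]p2, 1   [~[]-rule on 3: fresh world 1, 0R1]
6. p2, 1   [[]-rule on 2 via 0R1]
7. ~p2, 2   [~[]-rule on 5: fresh world 2, 1R2]
Accessibility: 0R0, 0R1, 1R0, 1R1, 1R2, 2R1, 2R2
The negation has an open branch (countermodel exists).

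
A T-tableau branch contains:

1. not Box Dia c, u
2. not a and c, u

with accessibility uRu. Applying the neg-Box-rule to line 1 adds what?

a fresh world v with uRv, and not Dia c at v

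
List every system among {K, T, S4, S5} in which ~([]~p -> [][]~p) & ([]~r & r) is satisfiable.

K

K-tableau for the formula:
1. ~([]~p -> [][]~p) & ([]~r & r), u
2. ~([]~p -> [][]~p), u   [&-rule on 1]
3. []~r & r, u   [&-rule on 1]
4. []~p, u   [~->-rule on 2]
5. ~[][]~p, u   [~->-rule on 2]
6. []~r, u   [&-rule on 3]
7. r, u   [&-rule on 3]
8. ~[]~p, v   [~[]-rule on 5: fresh world v, uRv]
9. ~p, v   [[]-rule on 4 via uRv]
10. ~r, v   [[]-rule on 6 via uRv]
11. p, w   [~[]-rule on 8: fresh world w, vRw]
Accessibility: uRv, vRw
Complete open branch: satisfiable in K.
T-tableau for the formula:
1. ~([]~p -> [][]~p) & ([]~r & r), u
2. ~([]~p -> [][]~p), u   [&-rule on 1]
3. []~r & r, u   [&-rule on 1]
4. []~p, u   [~->-rule on 2]
5. ~[][]~p, u   [~->-rule on 2]
6. []~r, u   [&-rule on 3]
7. r, u   [&-rule on 3]
8. ~p, u   [[]-rule on 4 via uRu]
9. ~r, u   [[]-rule on 6 via uRu]
Accessibility: uRu
Branch closes: r and ~r both at u.
Every branch closes (one shown): unsatisfiable in T, hence also in S4, S5 (every S4/S5-frame is a T-frame).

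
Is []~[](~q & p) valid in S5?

Tableau for the negation ~[]~[](~q & p):
1. ~[]~[](~q & p), w0
2. [](~q & p), w1   [~[]-rule on 1: fresh world w1, w0Rw1]
3. ~q & p, w0   [[]-rule on 2 via w1Rw0]
4. ~q, w0   [&-rule on 3]
5. p, w0   [&-rule on 3]
6. ~q & p, w1   [[]-rule on 2 via w1Rw1]
7. ~q, w1   [&-rule on 6]
8. p, w1   [&-rule on 6]
Accessibility: w0Rw0, w0Rw1, w1Rw0, w1Rw1
The negation has an open branch (countermodel exists).

No, not valid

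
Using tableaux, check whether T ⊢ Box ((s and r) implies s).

Yes, valid

Tableau for the negation not Box ((s and r) implies s):
1. not Box ((s and r) implies s), 0
2. not ((s and r) implies s), 1   [neg-Box-rule on 1: fresh world 1, 0R1]
3. s and r, 1   [neg-implies-rule on 2]
4. not s, 1   [neg-implies-rule on 2]
5. s, 1   [and-rule on 3]
6. r, 1   [and-rule on 3]
Accessibility: 0R0, 0R1, 1R1
Branch closes: s and not s both at 1.
All branches of the negation close; one closing branch shown above.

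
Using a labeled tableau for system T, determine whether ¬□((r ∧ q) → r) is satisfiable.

No, unsatisfiable

1. ¬□((r ∧ q) → r), u
2. ¬((r ∧ q) → r), v   [¬□-rule on 1: fresh world v, uRv]
3. r ∧ q, v   [¬→-rule on 2]
4. ¬r, v   [¬→-rule on 2]
5. r, v   [∧-rule on 3]
6. q, v   [∧-rule on 3]
Accessibility: uRu, uRv, vRv
Branch closes: r and ¬r both at v.
Every branch closes; the branch above is one of them.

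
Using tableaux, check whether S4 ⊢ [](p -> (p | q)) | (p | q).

Tableau for the negation ~([](p -> (p | q)) | (p | q)):
1. ~([](p -> (p | q)) | (p | q)), 0
2. ~[](p -> (p | q)), 0
3. ~(p | q), 0
4. ~p, 0
5. ~q, 0
6. ~(p -> (p | q)), 1
7. p, 1
8. ~(p | q), 1
9. ~p, 1
10. ~q, 1
Accessibility: 0R0, 0R1, 1R1
Branch closes: p and ~p both at 1.
Every branch of the negation's tableau closes; the branch above is one of them.

Valid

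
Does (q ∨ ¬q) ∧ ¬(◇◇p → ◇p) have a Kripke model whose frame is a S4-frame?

1. (q ∨ ¬q) ∧ ¬(◇◇p → ◇p), u
2. q ∨ ¬q, u
3. ¬(◇◇p → ◇p), u
4. ◇◇p, u
5. ¬◇p, u
6. ¬p, u
7. ¬q, u
8. ◇p, v
9. ¬p, v
10. p, w
11. ¬p, w
Accessibility: uRu, uRv, uRw, vRv, vRw, wRw
Branch closes: p and ¬p both at w.
Every branch closes; the branch above is one of them.

Unsatisfiable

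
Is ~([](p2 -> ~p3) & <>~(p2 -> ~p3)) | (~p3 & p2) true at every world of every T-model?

Tableau for the negation ~(~([](p2 -> ~p3) & <>~(p2 -> ~p3)) | (~p3 & p2)):
1. ~(~([](p2 -> ~p3) & <>~(p2 -> ~p3)) | (~p3 & p2)), w0
2. [](p2 -> ~p3) & <>~(p2 -> ~p3), w0   [~|-rule on 1]
3. ~(~p3 & p2), w0   [~|-rule on 1]
4. [](p2 -> ~p3), w0   [&-rule on 2]
5. <>~(p2 -> ~p3), w0   [&-rule on 2]
6. p2 -> ~p3, w0   [[]-rule on 4 via w0Rw0]
7. ~p2, w0   [~&-rule on 3 (branches; this branch)]
8. ~p3, w0   [->-rule on 6 (branches; this branch)]
9. ~(p2 -> ~p3), w1   [<>-rule on 5: fresh world w1, w0Rw1]
10. p2, w1   [~->-rule on 9]
11. p3, w1   [~->-rule on 9]
12. p2 -> ~p3, w1   [[]-rule on 4 via w0Rw1]
13. ~p3, w1   [->-rule on 12 (branches; this branch)]
Accessibility: w0Rw0, w0Rw1, w1Rw1
Branch closes: p3 and ~p3 both at w1.
Every branch of the negation's tableau closes; the branch above is one of them.

Valid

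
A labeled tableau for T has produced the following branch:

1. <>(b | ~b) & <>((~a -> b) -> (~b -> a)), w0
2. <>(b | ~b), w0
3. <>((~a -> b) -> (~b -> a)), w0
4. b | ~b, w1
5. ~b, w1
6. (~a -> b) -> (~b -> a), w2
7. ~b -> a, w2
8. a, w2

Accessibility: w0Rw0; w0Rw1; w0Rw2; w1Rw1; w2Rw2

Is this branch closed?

Not closed

No atom appears with both signs at the same world.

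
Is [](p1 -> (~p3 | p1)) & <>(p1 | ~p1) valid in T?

Valid

Tableau for the negation ~([](p1 -> (~p3 | p1)) & <>(p1 | ~p1)):
1. ~([](p1 -> (~p3 | p1)) & <>(p1 | ~p1)), u
2. ~[](p1 -> (~p3 | p1)), u
3. ~(p1 -> (~p3 | p1)), v
4. p1, v
5. ~(~p3 | p1), v
6. p3, v
7. ~p1, v
Accessibility: uRu, uRv, vRv
Branch closes: p1 and ~p1 both at v.
Every branch of the negation's tableau closes; the branch above is one of them.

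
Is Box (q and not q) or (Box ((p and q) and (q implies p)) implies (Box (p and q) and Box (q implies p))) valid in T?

Tableau for the negation not (Box (q and not q) or (Box ((p and q) and (q implies p)) implies (Box (p and q) and Box (q implies p)))):
1. not (Box (q and not q) or (Box ((p and q) and (q implies p)) implies (Box (p and q) and Box (q implies p)))), w0
2. not Box (q and not q), w0
3. not (Box ((p and q) and (q implies p)) implies (Box (p and q) and Box (q implies p))), w0
4. Box ((p and q) and (q implies p)), w0
5. not (Box (p and q) and Box (q implies p)), w0
6. (p and q) and (q implies p), w0
7. p and q, w0
8. q implies p, w0
9. p, w0
10. q, w0
11. not Box (q implies p), w0
12. not (q and not q), w1
13. (p and q) and (q implies p), w1
14. p and q, w1
15. q implies p, w1
16. p, w1
17. q, w1
18. not (q implies p), w2
19. q, w2
20. not p, w2
21. (p and q) and (q implies p), w2
22. p and q, w2
23. q implies p, w2
24. p, w2
Accessibility: w0Rw0, w0Rw1, w0Rw2, w1Rw1, w2Rw2
Branch closes: p and not p both at w2.
All branches of the negation close; one closing branch shown above.

Valid in T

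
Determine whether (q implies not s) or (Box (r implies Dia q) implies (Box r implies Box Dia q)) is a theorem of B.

Tableau for the negation not ((q implies not s) or (Box (r implies Dia q) implies (Box r implies Box Dia q))):
1. not ((q implies not s) or (Box (r implies Dia q) implies (Box r implies Box Dia q))), w0
2. not (q implies not s), w0
3. not (Box (r implies Dia q) implies (Box r implies Box Dia q)), w0
4. q, w0
5. s, w0
6. Box (r implies Dia q), w0
7. not (Box r implies Box Dia q), w0
8. Box r, w0
9. not Box Dia q, w0
10. r implies Dia q, w0
11. r, w0
12. Dia q, w0
13. not Dia q, w1
14. r implies Dia q, w1
15. r, w1
16. not q, w0
Accessibility: w0Rw0, w0Rw1, w1Rw0, w1Rw1
Branch closes: q and not q both at w0.
All branches of the negation close; one closing branch shown above.

Valid in B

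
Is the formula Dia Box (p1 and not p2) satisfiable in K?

1. Dia Box (p1 and not p2), w0
2. Box (p1 and not p2), w1
Accessibility: w0Rw1

Satisfiable (open branch found)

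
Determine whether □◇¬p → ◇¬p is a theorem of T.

Valid in T

Tableau for the negation ¬(□◇¬p → ◇¬p):
1. ¬(□◇¬p → ◇¬p), w0
2. □◇¬p, w0
3. ¬◇¬p, w0
4. ◇¬p, w0
5. p, w0
6. ¬p, w1
7. ◇¬p, w1
8. p, w1
Accessibility: w0Rw0, w0Rw1, w1Rw1
Branch closes: p and ¬p both at w1.
Every branch of the negation's tableau closes; the branch above is one of them.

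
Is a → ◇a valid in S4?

Tableau for the negation ¬(a → ◇a):
1. ¬(a → ◇a), u
2. a, u   [¬→-rule on 1]
3. ¬◇a, u   [¬→-rule on 1]
4. ¬a, u   [¬◇-rule on 3 via uRu]
Accessibility: uRu
Branch closes: a and ¬a both at u.
All branches of the negation close; one closing branch shown above.

Valid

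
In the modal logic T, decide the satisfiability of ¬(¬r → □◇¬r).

1. ¬(¬r → □◇¬r), w0
2. ¬r, w0
3. ¬□◇¬r, w0
4. ¬◇¬r, w1
5. r, w1
Accessibility: w0Rw0, w0Rw1, w1Rw1

Satisfiable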